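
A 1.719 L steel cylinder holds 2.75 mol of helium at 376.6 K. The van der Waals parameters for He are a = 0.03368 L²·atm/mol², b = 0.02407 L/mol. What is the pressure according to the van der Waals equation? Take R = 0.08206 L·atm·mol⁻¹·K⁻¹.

P = nRT/(V − nb) − a n²/V²
nRT/(V − nb) = (2.75)(0.08206)(376.6)/(1.719 − 2.75×0.02407) = 84.985/1.6528 = 51.419 atm
a n²/V² = (0.03368)(2.75)²/(1.719)² = 0.086196 atm
P = 51.419 − 0.086196 = 51.33 atm

P ≈ 51.33 atm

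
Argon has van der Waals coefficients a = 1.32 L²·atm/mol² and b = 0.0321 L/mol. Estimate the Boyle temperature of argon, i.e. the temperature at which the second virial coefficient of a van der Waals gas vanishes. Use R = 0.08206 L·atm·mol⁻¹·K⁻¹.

T_B ≈ 501.1 K

For a van der Waals gas the second virial coefficient B₂ = b − a/(RT) vanishes at T_B = a/(Rb).
T_B = 1.32/(0.08206×0.0321) = 1.32/0.0026341 = 501.1 K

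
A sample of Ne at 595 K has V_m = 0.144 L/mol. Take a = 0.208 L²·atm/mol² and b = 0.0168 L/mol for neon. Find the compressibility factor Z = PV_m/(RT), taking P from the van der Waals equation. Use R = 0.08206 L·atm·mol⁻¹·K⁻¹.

Z ≈ 1.102

P = RT/(V_m − b) − a/V_m² = (0.08206)(595)/(0.144 − 0.0168) − 0.208/(0.144)²
  = 48.826/0.12720 − 10.031 = 383.85 − 10.031 = 373.82 atm
Z = PV_m/(RT) = (373.82)(0.144)/((0.08206)(595)) = 53.830/48.826 = 1.102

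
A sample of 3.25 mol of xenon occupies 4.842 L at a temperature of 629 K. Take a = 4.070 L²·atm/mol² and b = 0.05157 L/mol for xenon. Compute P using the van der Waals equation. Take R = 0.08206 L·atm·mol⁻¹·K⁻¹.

P ≈ 34.05 atm

P = nRT/(V − nb) − a n²/V²
nRT/(V − nb) = (3.25)(0.08206)(629)/(4.842 − 3.25×0.05157) = 167.75/4.6744 = 35.887 atm
a n²/V² = (4.070)(3.25)²/(4.842)² = 1.8336 atm
P = 35.887 − 1.8336 = 34.05 atm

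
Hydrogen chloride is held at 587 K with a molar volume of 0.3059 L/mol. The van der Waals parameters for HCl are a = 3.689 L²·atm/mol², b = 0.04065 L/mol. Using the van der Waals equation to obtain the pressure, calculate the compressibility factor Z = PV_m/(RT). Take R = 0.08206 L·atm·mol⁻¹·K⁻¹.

Z ≈ 0.9029

P = RT/(V_m − b) − a/V_m² = (0.08206)(587)/(0.3059 − 0.04065) − 3.689/(0.3059)²
  = 48.169/0.26525 − 39.423 = 181.60 − 39.423 = 142.18 atm
Z = PV_m/(RT) = (142.18)(0.3059)/((0.08206)(587)) = 43.493/48.169 = 0.9029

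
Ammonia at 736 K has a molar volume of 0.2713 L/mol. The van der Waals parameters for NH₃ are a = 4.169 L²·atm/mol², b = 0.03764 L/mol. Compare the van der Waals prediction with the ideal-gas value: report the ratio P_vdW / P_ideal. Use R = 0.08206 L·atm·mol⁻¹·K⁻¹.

P_vdW / P_ideal ≈ 0.9067

Ideal: P_ideal = RT/V_m = (0.08206)(736)/0.2713 = 222.618 atm
vdW: P = RT/(V_m − b) − a/V_m² = 60.3962/0.233660 − 4.169/0.0736037 = 258.479 − 56.6412 = 201.838 atm
Ratio = 201.838/222.618 = 0.9067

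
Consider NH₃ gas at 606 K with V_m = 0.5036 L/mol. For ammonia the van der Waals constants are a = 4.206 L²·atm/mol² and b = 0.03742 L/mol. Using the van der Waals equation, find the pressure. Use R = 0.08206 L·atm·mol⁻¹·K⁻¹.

P ≈ 90.09 atm

P = RT/(V_m − b) − a/V_m²
RT/(V_m − b) = (0.08206)(606)/(0.5036 − 0.03742) = 49.728/0.46618 = 106.67 atm
a/V_m² = 4.206/(0.5036)² = 16.584 atm
P = 106.67 − 16.584 = 90.09 atm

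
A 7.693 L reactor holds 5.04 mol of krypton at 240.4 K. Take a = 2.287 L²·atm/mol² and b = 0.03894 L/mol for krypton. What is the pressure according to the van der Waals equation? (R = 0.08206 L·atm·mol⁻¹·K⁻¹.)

P ≈ 12.28 atm

P = nRT/(V − nb) − a n²/V²
nRT/(V − nb) = (5.04)(0.08206)(240.4)/(7.693 − 5.04×0.03894) = 99.425/7.4967 = 13.263 atm
a n²/V² = (2.287)(5.04)²/(7.693)² = 0.98160 atm
P = 13.263 − 0.98160 = 12.28 atm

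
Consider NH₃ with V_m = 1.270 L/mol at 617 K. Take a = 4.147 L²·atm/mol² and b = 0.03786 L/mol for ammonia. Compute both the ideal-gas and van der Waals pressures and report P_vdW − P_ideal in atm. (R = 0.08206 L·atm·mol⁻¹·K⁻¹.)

ΔP ≈ -1.346 atm

Ideal: P_ideal = RT/V_m = (0.08206)(617)/1.270 = 39.8669 atm
vdW: P = RT/(V_m − b) − a/V_m² = 50.6310/1.23214 − 4.147/1.61290 = 41.0919 − 2.57115 = 38.5208 atm
ΔP = 38.5208 − 39.8669 = -1.346 atm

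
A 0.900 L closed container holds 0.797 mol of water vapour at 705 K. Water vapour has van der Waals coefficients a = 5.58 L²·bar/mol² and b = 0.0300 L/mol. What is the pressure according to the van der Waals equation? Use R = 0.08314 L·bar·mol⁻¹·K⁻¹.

P ≈ 48.95 bar

P = nRT/(V − nb) − a n²/V²
nRT/(V − nb) = (0.797)(0.08314)(705)/(0.900 − 0.797×0.0300) = 46.715/0.87609 = 53.322 bar
a n²/V² = (5.58)(0.797)²/(0.900)² = 4.3759 bar
P = 53.322 − 4.3759 = 48.95 bar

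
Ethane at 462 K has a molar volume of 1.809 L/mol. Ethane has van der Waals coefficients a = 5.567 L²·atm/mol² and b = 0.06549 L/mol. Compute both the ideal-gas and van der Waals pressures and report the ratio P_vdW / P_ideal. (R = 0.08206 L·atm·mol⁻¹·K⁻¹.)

Ideal: P_ideal = RT/V_m = (0.08206)(462)/1.809 = 20.9573 atm
vdW: P = RT/(V_m − b) − a/V_m² = 37.9117/1.74351 − 5.567/3.27248 = 21.7445 − 1.70116 = 20.0433 atm
Ratio = 20.0433/20.9573 = 0.9564

P_vdW / P_ideal ≈ 0.9564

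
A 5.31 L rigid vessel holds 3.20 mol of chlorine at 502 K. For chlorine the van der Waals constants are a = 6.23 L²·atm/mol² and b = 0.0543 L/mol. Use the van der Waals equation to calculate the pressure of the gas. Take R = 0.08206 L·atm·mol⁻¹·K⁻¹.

P = nRT/(V − nb) − a n²/V²
nRT/(V − nb) = (3.20)(0.08206)(502)/(5.31 − 3.20×0.0543) = 131.82/5.1362 = 25.665 atm
a n²/V² = (6.23)(3.20)²/(5.31)² = 2.2626 atm
P = 25.665 − 2.2626 = 23.40 atm

P ≈ 23.40 atm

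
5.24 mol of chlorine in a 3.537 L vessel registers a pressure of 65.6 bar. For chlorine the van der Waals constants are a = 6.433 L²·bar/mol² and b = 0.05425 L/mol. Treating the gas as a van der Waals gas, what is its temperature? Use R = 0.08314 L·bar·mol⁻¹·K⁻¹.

T = (P + a n²/V²)(V − nb)/(nR)
P + a n²/V² = 65.6 + (6.433)(5.24)²/(3.537)² = 79.719 bar
V − nb = 3.537 − (5.24)(0.05425) = 3.2527 L
T = (79.719)(3.2527)/((5.24)(0.08314)) = 595.2 K

T ≈ 595.2 K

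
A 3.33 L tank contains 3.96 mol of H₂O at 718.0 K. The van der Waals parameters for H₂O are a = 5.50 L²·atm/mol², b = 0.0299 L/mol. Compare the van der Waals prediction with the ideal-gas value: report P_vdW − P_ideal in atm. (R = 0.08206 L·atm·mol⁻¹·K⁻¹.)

ΔP ≈ -5.195 atm

Ideal: P_ideal = nRT/V = (3.96)(0.08206)(718.0)/3.33 = 70.0659 atm
vdW: P = nRT/(V − nb) − a n²/V² = 233.320/3.21160 − 86.2488/11.0889 = 72.6491 − 7.77794 = 64.8712 atm
ΔP = 64.8712 − 70.0659 = -5.195 atm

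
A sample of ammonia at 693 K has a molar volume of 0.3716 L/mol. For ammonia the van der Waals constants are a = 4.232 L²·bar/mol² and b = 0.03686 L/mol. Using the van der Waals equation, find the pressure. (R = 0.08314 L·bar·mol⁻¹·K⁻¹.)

P ≈ 141.5 bar

P = RT/(V_m − b) − a/V_m²
RT/(V_m − b) = (0.08314)(693)/(0.3716 − 0.03686) = 57.616/0.33474 = 172.12 bar
a/V_m² = 4.232/(0.3716)² = 30.647 bar
P = 172.12 − 30.647 = 141.5 bar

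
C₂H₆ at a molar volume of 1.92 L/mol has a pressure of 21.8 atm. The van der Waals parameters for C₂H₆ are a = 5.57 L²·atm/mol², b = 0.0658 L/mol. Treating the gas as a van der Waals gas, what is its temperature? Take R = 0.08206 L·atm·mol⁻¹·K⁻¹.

T ≈ 526.7 K

T = (P + a/V_m²)(V_m − b)/R
P + a/V_m² = 21.8 + 5.57/(1.92)² = 23.311 atm
V_m − b = 1.92 − 0.0658 = 1.8542 L/mol
T = (23.311)(1.8542)/0.08206 = 526.7 K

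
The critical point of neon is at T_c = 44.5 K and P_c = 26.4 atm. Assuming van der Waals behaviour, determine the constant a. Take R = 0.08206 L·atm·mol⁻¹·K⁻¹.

a ≈ 0.2131 L²·atm/mol²

From T_c = 8a/(27Rb) and P_c = a/(27b²): a = 27 R² T_c²/(64 P_c).
a = 27×(0.08206)²×(44.5)²/(64×26.4) = 360.04/1689.6 = 0.2131 L²·atm/mol²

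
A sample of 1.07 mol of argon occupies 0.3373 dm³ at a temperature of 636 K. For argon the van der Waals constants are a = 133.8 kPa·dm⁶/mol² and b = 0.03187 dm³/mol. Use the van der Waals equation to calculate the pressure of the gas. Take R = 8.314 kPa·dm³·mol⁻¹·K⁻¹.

P = nRT/(V − nb) − a n²/V²
nRT/(V − nb) = (1.07)(8.314)(636)/(0.3373 − 1.07×0.03187) = 5657.8/0.30320 = 18660 kPa
a n²/V² = (133.8)(1.07)²/(0.3373)² = 1346.5 kPa
P = 18660 − 1346.5 = 17314 kPa

P ≈ 17314 kPa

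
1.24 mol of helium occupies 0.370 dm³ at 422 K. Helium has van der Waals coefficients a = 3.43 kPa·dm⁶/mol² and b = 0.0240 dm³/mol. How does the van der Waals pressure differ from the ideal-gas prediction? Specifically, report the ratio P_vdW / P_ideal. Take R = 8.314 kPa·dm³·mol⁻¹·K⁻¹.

P_vdW / P_ideal ≈ 1.084

Ideal: P_ideal = nRT/V = (1.24)(8.314)(422)/0.370 = 11758.2 kPa
vdW: P = nRT/(V − nb) − a n²/V² = 4350.55/0.340240 − 5.27397/0.136900 = 12786.7 − 38.5243 = 12748.2 kPa
Ratio = 12748.2/11758.2 = 1.084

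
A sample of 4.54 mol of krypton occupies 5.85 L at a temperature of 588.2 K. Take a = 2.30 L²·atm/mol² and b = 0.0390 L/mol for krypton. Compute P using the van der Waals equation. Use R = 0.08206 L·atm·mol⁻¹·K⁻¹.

P ≈ 37.24 atm

P = nRT/(V − nb) − a n²/V²
nRT/(V − nb) = (4.54)(0.08206)(588.2)/(5.85 − 4.54×0.0390) = 219.14/5.6729 = 38.629 atm
a n²/V² = (2.30)(4.54)²/(5.85)² = 1.3852 atm
P = 38.629 − 1.3852 = 37.24 atm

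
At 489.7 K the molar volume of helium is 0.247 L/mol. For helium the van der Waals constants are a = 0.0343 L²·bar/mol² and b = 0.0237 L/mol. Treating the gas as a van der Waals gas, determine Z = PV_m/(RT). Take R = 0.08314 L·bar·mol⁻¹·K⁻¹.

P = RT/(V_m − b) − a/V_m² = (0.08314)(489.7)/(0.247 − 0.0237) − 0.0343/(0.247)²
  = 40.714/0.22330 − 0.56221 = 182.33 − 0.56221 = 181.77 bar
Z = PV_m/(RT) = (181.77)(0.247)/((0.08314)(489.7)) = 44.897/40.714 = 1.103

Z ≈ 1.103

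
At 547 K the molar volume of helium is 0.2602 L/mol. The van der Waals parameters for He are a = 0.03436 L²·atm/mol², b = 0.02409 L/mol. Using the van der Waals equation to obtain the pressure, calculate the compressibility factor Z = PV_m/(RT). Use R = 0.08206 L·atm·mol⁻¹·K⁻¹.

P = RT/(V_m − b) − a/V_m² = (0.08206)(547)/(0.2602 − 0.02409) − 0.03436/(0.2602)²
  = 44.887/0.23611 − 0.50750 = 190.11 − 0.50750 = 189.60 atm
Z = PV_m/(RT) = (189.60)(0.2602)/((0.08206)(547)) = 49.334/44.887 = 1.099

Z ≈ 1.099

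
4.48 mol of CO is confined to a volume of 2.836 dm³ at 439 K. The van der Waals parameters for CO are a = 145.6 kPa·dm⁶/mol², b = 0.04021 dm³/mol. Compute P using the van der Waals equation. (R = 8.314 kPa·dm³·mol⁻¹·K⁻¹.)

P ≈ 5793 kPa

P = nRT/(V − nb) − a n²/V²
nRT/(V − nb) = (4.48)(8.314)(439)/(2.836 − 4.48×0.04021) = 16351/2.6559 = 6156.5 kPa
a n²/V² = (145.6)(4.48)²/(2.836)² = 363.33 kPa
P = 6156.5 − 363.33 = 5793 kPa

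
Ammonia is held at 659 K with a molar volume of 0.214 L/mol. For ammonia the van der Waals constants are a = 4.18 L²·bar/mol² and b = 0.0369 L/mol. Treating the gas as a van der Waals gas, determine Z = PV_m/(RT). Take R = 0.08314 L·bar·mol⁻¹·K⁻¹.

P = RT/(V_m − b) − a/V_m² = (0.08314)(659)/(0.214 − 0.0369) − 4.18/(0.214)²
  = 54.789/0.17710 − 91.274 = 309.37 − 91.274 = 218.10 bar
Z = PV_m/(RT) = (218.10)(0.214)/((0.08314)(659)) = 46.673/54.789 = 0.8519

Z ≈ 0.8519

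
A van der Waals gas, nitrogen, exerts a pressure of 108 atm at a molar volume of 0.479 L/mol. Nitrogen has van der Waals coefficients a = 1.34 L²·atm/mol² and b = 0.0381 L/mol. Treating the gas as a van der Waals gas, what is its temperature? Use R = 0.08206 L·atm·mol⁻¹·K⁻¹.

T = (P + a/V_m²)(V_m − b)/R
P + a/V_m² = 108 + 1.34/(0.479)² = 113.84 atm
V_m − b = 0.479 − 0.0381 = 0.44090 L/mol
T = (113.84)(0.44090)/0.08206 = 611.7 K

T ≈ 611.7 K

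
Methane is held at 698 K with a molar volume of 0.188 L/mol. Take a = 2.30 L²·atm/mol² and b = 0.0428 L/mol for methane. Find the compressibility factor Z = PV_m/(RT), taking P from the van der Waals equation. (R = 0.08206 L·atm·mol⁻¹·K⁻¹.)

Z ≈ 1.081

P = RT/(V_m − b) − a/V_m² = (0.08206)(698)/(0.188 − 0.0428) − 2.30/(0.188)²
  = 57.278/0.14520 − 65.075 = 394.48 − 65.075 = 329.41 atm
Z = PV_m/(RT) = (329.41)(0.188)/((0.08206)(698)) = 61.929/57.278 = 1.081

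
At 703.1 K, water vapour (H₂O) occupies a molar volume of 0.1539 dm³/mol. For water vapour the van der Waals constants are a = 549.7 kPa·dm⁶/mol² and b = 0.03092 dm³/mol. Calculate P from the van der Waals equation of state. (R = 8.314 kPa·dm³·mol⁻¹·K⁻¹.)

P ≈ 24324 kPa

P = RT/(V_m − b) − a/V_m²
RT/(V_m − b) = (8.314)(703.1)/(0.1539 − 0.03092) = 5845.6/0.12298 = 47533 kPa
a/V_m² = 549.7/(0.1539)² = 23209 kPa
P = 47533 − 23209 = 24324 kPa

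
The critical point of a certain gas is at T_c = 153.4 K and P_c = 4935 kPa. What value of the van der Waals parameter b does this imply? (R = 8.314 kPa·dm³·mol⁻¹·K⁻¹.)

b ≈ 0.03230 dm³/mol

From T_c = 8a/(27Rb) and P_c = a/(27b²): b = R T_c/(8 P_c).
b = (8.314)(153.4)/(8×4935) = 1275.4/39480 = 0.03230 dm³/mol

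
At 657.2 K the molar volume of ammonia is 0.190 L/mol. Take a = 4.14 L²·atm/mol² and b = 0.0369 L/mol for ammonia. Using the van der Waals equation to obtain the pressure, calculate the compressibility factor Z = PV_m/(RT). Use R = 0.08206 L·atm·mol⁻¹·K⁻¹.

P = RT/(V_m − b) − a/V_m² = (0.08206)(657.2)/(0.190 − 0.0369) − 4.14/(0.190)²
  = 53.930/0.15310 − 114.68 = 352.25 − 114.68 = 237.57 atm
Z = PV_m/(RT) = (237.57)(0.190)/((0.08206)(657.2)) = 45.138/53.930 = 0.8370

Z ≈ 0.8370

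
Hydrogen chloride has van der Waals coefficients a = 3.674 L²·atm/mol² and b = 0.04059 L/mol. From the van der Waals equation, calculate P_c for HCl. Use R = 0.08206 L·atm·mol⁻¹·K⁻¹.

For a van der Waals gas, P_c = a/(27b²).
P_c = 3.674/(27×(0.04059)²) = 3.674/0.044484 = 82.59 atm

P_c ≈ 82.59 atm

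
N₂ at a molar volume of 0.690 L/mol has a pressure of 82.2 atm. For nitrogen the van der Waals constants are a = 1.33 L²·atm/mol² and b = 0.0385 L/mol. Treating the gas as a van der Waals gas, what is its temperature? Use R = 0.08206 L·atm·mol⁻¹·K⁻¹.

T = (P + a/V_m²)(V_m − b)/R
P + a/V_m² = 82.2 + 1.33/(0.690)² = 84.994 atm
V_m − b = 0.690 − 0.0385 = 0.65150 L/mol
T = (84.994)(0.65150)/0.08206 = 674.8 K

T ≈ 674.8 K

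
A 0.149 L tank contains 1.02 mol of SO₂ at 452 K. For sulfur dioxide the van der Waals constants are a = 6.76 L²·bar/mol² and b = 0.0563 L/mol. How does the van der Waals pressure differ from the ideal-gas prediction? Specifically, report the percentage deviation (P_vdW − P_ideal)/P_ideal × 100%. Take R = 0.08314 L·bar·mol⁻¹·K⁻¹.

-60.43 %

Ideal: P_ideal = nRT/V = (1.02)(0.08314)(452)/0.149 = 257.254 bar
vdW: P = nRT/(V − nb) − a n²/V² = 38.3309/0.0915740 − 7.03310/0.0222010 = 418.578 − 316.792 = 101.786 bar
% deviation = (101.786 − 257.254)/257.254 × 100% = -60.43%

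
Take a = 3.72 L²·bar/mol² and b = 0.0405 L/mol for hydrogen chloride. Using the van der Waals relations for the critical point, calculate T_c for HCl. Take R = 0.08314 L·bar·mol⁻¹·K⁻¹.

T_c ≈ 327.3 K

For a van der Waals gas, T_c = 8a/(27Rb).
T_c = 8×3.72/(27×0.08314×0.0405) = 29.760/0.090914 = 327.3 K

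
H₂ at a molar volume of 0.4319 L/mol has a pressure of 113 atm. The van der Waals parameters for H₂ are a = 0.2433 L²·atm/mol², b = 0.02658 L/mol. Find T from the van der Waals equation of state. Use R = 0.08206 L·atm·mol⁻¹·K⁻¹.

T = (P + a/V_m²)(V_m − b)/R
P + a/V_m² = 113 + 0.2433/(0.4319)² = 114.30 atm
V_m − b = 0.4319 − 0.02658 = 0.40532 L/mol
T = (114.30)(0.40532)/0.08206 = 564.6 K

T ≈ 564.6 K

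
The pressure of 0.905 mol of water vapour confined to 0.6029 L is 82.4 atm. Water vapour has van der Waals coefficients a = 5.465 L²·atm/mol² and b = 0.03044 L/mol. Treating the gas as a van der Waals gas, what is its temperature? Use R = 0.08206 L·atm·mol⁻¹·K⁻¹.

T = (P + a n²/V²)(V − nb)/(nR)
P + a n²/V² = 82.4 + (5.465)(0.905)²/(0.6029)² = 94.714 atm
V − nb = 0.6029 − (0.905)(0.03044) = 0.57535 L
T = (94.714)(0.57535)/((0.905)(0.08206)) = 733.8 K

T ≈ 733.8 K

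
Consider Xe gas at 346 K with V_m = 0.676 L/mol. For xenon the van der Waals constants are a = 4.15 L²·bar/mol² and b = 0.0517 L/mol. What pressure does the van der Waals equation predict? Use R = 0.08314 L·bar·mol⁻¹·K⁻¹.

P ≈ 37.00 bar

P = RT/(V_m − b) − a/V_m²
RT/(V_m − b) = (0.08314)(346)/(0.676 − 0.0517) = 28.766/0.62430 = 46.077 bar
a/V_m² = 4.15/(0.676)² = 9.0814 bar
P = 46.077 − 9.0814 = 37.00 bar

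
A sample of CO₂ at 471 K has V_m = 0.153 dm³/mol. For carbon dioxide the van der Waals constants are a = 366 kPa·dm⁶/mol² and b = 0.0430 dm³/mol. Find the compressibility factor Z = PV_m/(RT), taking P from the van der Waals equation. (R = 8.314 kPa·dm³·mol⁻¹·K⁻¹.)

P = RT/(V_m − b) − a/V_m² = (8.314)(471)/(0.153 − 0.0430) − 366/(0.153)²
  = 3915.9/0.11000 − 15635 = 35599 − 15635 = 19964 kPa
Z = PV_m/(RT) = (19964)(0.153)/((8.314)(471)) = 3054.5/3915.9 = 0.7800

Z ≈ 0.7800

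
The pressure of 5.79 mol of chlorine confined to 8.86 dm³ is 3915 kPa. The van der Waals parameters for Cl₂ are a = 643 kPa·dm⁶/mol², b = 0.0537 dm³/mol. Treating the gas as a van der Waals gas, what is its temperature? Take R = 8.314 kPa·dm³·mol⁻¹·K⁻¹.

T ≈ 744.1 K

T = (P + a n²/V²)(V − nb)/(nR)
P + a n²/V² = 3915 + (643)(5.79)²/(8.86)² = 4189.6 kPa
V − nb = 8.86 − (5.79)(0.0537) = 8.5491 dm³
T = (4189.6)(8.5491)/((5.79)(8.314)) = 744.1 K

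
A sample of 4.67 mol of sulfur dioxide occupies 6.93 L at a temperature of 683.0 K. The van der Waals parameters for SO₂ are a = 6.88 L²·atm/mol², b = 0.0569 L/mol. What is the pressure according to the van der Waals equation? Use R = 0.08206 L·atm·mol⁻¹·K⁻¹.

P = nRT/(V − nb) − a n²/V²
nRT/(V − nb) = (4.67)(0.08206)(683.0)/(6.93 − 4.67×0.0569) = 261.74/6.6643 = 39.275 atm
a n²/V² = (6.88)(4.67)²/(6.93)² = 3.1243 atm
P = 39.275 − 3.1243 = 36.15 atm

P ≈ 36.15 atm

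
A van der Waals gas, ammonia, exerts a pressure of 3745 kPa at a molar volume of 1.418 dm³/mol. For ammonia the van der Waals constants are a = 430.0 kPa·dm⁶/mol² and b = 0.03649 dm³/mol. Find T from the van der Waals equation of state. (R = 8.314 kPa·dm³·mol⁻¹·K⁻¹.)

T ≈ 657.8 K

T = (P + a/V_m²)(V_m − b)/R
P + a/V_m² = 3745 + 430.0/(1.418)² = 3958.9 kPa
V_m − b = 1.418 − 0.03649 = 1.3815 dm³/mol
T = (3958.9)(1.3815)/8.314 = 657.8 K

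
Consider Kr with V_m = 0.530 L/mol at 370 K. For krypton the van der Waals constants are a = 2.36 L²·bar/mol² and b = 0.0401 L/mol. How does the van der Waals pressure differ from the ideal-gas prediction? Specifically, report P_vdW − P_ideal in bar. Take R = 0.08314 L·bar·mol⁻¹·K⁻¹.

ΔP ≈ -3.651 bar

Ideal: P_ideal = RT/V_m = (0.08314)(370)/0.530 = 58.0411 bar
vdW: P = RT/(V_m − b) − a/V_m² = 30.7618/0.489900 − 2.36/0.280900 = 62.7920 − 8.40157 = 54.3904 bar
ΔP = 54.3904 − 58.0411 = -3.651 bar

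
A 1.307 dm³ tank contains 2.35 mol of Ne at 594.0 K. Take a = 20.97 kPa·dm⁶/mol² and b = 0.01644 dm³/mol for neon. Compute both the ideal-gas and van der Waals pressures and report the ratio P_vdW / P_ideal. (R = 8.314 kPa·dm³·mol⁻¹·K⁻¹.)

P_vdW / P_ideal ≈ 1.023

Ideal: P_ideal = nRT/V = (2.35)(8.314)(594.0)/1.307 = 8879.50 kPa
vdW: P = nRT/(V − nb) − a n²/V² = 11605.5/1.26837 − 115.807/1.70825 = 9149.93 − 67.7928 = 9082.14 kPa
Ratio = 9082.14/8879.50 = 1.023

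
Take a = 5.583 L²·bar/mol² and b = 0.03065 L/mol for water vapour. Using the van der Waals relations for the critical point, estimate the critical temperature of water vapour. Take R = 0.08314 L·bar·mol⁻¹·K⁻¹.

T_c ≈ 649.2 K

For a van der Waals gas, T_c = 8a/(27Rb).
T_c = 8×5.583/(27×0.08314×0.03065) = 44.664/0.068803 = 649.2 K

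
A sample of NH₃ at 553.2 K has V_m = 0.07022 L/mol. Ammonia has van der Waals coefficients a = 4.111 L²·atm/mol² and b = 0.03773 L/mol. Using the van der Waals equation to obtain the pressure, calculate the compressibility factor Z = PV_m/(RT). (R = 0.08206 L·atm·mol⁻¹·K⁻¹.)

Z ≈ 0.8716

P = RT/(V_m − b) − a/V_m² = (0.08206)(553.2)/(0.07022 − 0.03773) − 4.111/(0.07022)²
  = 45.396/0.032490 − 833.73 = 1397.2 − 833.73 = 563.5 atm
Z = PV_m/(RT) = (563.5)(0.07022)/((0.08206)(553.2)) = 39.569/45.396 = 0.8716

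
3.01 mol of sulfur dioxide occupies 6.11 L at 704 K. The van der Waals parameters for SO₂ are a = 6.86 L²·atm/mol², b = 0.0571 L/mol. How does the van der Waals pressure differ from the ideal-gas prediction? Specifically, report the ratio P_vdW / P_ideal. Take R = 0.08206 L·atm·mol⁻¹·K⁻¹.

P_vdW / P_ideal ≈ 0.9704

Ideal: P_ideal = nRT/V = (3.01)(0.08206)(704)/6.11 = 28.4596 atm
vdW: P = nRT/(V − nb) − a n²/V² = 173.888/5.93813 − 62.1523/37.3321 = 29.2833 − 1.66485 = 27.6185 atm
Ratio = 27.6185/28.4596 = 0.9704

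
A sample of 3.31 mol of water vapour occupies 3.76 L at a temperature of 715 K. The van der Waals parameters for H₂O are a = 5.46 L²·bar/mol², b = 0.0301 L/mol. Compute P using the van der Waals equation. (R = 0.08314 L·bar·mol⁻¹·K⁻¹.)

P = nRT/(V − nb) − a n²/V²
nRT/(V − nb) = (3.31)(0.08314)(715)/(3.76 − 3.31×0.0301) = 196.76/3.6604 = 53.754 bar
a n²/V² = (5.46)(3.31)²/(3.76)² = 4.2313 bar
P = 53.754 − 4.2313 = 49.52 bar

P ≈ 49.52 bar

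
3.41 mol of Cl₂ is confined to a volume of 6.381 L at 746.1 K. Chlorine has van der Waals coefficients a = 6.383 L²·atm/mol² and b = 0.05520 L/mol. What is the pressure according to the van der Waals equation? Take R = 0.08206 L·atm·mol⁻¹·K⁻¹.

P = nRT/(V − nb) − a n²/V²
nRT/(V − nb) = (3.41)(0.08206)(746.1)/(6.381 − 3.41×0.05520) = 208.78/6.1928 = 33.713 atm
a n²/V² = (6.383)(3.41)²/(6.381)² = 1.8229 atm
P = 33.713 − 1.8229 = 31.89 atm

P ≈ 31.89 atm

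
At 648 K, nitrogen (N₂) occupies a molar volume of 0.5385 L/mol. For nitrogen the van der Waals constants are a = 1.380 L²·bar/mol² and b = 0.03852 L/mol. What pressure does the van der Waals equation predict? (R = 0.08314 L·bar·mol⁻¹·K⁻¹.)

P = RT/(V_m − b) − a/V_m²
RT/(V_m − b) = (0.08314)(648)/(0.5385 − 0.03852) = 53.875/0.49998 = 107.75 bar
a/V_m² = 1.380/(0.5385)² = 4.7589 bar
P = 107.75 − 4.7589 = 103.0 bar

P ≈ 103.0 bar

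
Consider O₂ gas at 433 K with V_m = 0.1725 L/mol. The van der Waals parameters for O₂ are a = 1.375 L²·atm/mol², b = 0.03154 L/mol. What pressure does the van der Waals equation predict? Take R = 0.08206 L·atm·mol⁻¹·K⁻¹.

P ≈ 205.9 atm

P = RT/(V_m − b) − a/V_m²
RT/(V_m − b) = (0.08206)(433)/(0.1725 − 0.03154) = 35.532/0.14096 = 252.07 atm
a/V_m² = 1.375/(0.1725)² = 46.209 atm
P = 252.07 − 46.209 = 205.9 atm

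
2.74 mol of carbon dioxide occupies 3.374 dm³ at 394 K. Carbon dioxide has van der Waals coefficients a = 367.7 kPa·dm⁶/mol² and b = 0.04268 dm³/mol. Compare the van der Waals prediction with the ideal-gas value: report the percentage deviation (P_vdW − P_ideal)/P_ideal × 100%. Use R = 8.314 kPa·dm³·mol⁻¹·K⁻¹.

Ideal: P_ideal = nRT/V = (2.74)(8.314)(394)/3.374 = 2660.18 kPa
vdW: P = nRT/(V − nb) − a n²/V² = 8975.46/3.25706 − 2760.54/11.3839 = 2755.69 − 242.495 = 2513.20 kPa
% deviation = (2513.20 − 2660.18)/2660.18 × 100% = -5.53%

-5.53 %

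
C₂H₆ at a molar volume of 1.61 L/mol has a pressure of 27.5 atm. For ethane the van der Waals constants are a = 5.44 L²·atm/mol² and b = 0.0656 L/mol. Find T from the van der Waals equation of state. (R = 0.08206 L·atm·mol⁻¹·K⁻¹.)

T ≈ 557.1 K

T = (P + a/V_m²)(V_m − b)/R
P + a/V_m² = 27.5 + 5.44/(1.61)² = 29.599 atm
V_m − b = 1.61 − 0.0656 = 1.5444 L/mol
T = (29.599)(1.5444)/0.08206 = 557.1 K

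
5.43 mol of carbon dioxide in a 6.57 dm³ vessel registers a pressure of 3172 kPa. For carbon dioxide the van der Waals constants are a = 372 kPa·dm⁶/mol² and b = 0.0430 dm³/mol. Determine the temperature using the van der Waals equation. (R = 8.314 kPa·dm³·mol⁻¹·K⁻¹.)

T = (P + a n²/V²)(V − nb)/(nR)
P + a n²/V² = 3172 + (372)(5.43)²/(6.57)² = 3426.1 kPa
V − nb = 6.57 − (5.43)(0.0430) = 6.3365 dm³
T = (3426.1)(6.3365)/((5.43)(8.314)) = 480.9 K

T ≈ 480.9 K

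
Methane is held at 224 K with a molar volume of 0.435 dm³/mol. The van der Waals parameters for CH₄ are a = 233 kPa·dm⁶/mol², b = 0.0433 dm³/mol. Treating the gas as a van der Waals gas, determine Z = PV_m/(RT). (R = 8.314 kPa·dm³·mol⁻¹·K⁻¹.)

P = RT/(V_m − b) − a/V_m² = (8.314)(224)/(0.435 − 0.0433) − 233/(0.435)²
  = 1862.3/0.39170 − 1231.3 = 4754.4 − 1231.3 = 3523.1 kPa
Z = PV_m/(RT) = (3523.1)(0.435)/((8.314)(224)) = 1532.5/1862.3 = 0.8229

Z ≈ 0.8229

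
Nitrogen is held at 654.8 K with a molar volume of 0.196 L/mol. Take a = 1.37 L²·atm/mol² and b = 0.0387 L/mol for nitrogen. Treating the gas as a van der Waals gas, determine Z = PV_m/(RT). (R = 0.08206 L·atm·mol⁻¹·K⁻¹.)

P = RT/(V_m − b) − a/V_m² = (0.08206)(654.8)/(0.196 − 0.0387) − 1.37/(0.196)²
  = 53.733/0.15730 − 35.662 = 341.60 − 35.662 = 305.94 atm
Z = PV_m/(RT) = (305.94)(0.196)/((0.08206)(654.8)) = 59.964/53.733 = 1.116

Z ≈ 1.116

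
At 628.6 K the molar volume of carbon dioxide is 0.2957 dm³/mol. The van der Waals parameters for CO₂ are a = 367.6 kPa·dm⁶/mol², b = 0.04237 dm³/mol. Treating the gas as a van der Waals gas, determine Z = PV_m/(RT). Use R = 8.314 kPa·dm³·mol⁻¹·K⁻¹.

Z ≈ 0.9294

P = RT/(V_m − b) − a/V_m² = (8.314)(628.6)/(0.2957 − 0.04237) − 367.6/(0.2957)²
  = 5226.2/0.25333 − 4204.1 = 20630 − 4204.1 = 16426 kPa
Z = PV_m/(RT) = (16426)(0.2957)/((8.314)(628.6)) = 4857.2/5226.2 = 0.9294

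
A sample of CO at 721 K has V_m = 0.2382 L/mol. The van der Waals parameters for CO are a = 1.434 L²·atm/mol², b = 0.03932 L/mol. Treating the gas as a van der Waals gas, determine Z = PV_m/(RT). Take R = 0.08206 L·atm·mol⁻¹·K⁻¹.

Z ≈ 1.096

P = RT/(V_m − b) − a/V_m² = (0.08206)(721)/(0.2382 − 0.03932) − 1.434/(0.2382)²
  = 59.165/0.19888 − 25.274 = 297.49 − 25.274 = 272.22 atm
Z = PV_m/(RT) = (272.22)(0.2382)/((0.08206)(721)) = 64.843/59.165 = 1.096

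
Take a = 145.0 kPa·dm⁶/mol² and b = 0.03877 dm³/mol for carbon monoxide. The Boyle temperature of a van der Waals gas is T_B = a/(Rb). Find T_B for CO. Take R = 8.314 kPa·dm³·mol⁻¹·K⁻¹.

For a van der Waals gas the second virial coefficient B₂ = b − a/(RT) vanishes at T_B = a/(Rb).
T_B = 145.0/(8.314×0.03877) = 145.0/0.32233 = 449.8 K

T_B ≈ 449.8 K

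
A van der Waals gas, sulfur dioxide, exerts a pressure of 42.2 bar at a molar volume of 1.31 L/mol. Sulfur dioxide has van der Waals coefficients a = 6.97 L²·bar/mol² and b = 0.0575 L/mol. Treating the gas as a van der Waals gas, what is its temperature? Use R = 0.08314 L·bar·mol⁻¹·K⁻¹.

T ≈ 696.9 K

T = (P + a/V_m²)(V_m − b)/R
P + a/V_m² = 42.2 + 6.97/(1.31)² = 46.262 bar
V_m − b = 1.31 − 0.0575 = 1.2525 L/mol
T = (46.262)(1.2525)/0.08314 = 696.9 K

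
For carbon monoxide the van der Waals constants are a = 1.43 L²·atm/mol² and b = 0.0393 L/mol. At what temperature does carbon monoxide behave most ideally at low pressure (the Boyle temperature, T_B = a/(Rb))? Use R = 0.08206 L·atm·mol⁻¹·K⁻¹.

For a van der Waals gas the second virial coefficient B₂ = b − a/(RT) vanishes at T_B = a/(Rb).
T_B = 1.43/(0.08206×0.0393) = 1.43/0.0032250 = 443.4 K

T_B ≈ 443.4 K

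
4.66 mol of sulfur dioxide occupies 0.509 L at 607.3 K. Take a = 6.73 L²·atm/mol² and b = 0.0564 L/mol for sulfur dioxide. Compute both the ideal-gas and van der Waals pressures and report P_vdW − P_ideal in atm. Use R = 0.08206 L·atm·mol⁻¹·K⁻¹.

Ideal: P_ideal = nRT/V = (4.66)(0.08206)(607.3)/0.509 = 456.250 atm
vdW: P = nRT/(V − nb) − a n²/V² = 232.231/0.246176 − 146.146/0.259081 = 943.354 − 564.094 = 379.260 atm
ΔP = 379.260 − 456.250 = -76.99 atm

ΔP ≈ -76.99 atm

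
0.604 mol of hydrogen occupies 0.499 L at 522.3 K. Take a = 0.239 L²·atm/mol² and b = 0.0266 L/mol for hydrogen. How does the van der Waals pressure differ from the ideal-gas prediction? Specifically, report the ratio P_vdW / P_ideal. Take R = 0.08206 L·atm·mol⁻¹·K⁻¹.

P_vdW / P_ideal ≈ 1.027

Ideal: P_ideal = nRT/V = (0.604)(0.08206)(522.3)/0.499 = 51.8786 atm
vdW: P = nRT/(V − nb) − a n²/V² = 25.8874/0.482934 − 0.0871910/0.249001 = 53.6044 − 0.350163 = 53.2542 atm
Ratio = 53.2542/51.8786 = 1.027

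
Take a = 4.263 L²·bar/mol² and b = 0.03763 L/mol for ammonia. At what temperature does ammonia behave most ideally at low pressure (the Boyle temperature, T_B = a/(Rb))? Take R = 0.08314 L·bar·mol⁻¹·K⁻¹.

T_B ≈ 1363 K

For a van der Waals gas the second virial coefficient B₂ = b − a/(RT) vanishes at T_B = a/(Rb).
T_B = 4.263/(0.08314×0.03763) = 4.263/0.0031286 = 1363 K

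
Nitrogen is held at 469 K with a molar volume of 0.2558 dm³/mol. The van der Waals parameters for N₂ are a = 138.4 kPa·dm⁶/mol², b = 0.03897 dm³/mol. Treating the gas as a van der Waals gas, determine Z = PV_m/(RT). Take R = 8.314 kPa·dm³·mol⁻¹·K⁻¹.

Z ≈ 1.041

P = RT/(V_m − b) − a/V_m² = (8.314)(469)/(0.2558 − 0.03897) − 138.4/(0.2558)²
  = 3899.3/0.21683 − 2115.1 = 17983 − 2115.1 = 15868 kPa
Z = PV_m/(RT) = (15868)(0.2558)/((8.314)(469)) = 4059.0/3899.3 = 1.041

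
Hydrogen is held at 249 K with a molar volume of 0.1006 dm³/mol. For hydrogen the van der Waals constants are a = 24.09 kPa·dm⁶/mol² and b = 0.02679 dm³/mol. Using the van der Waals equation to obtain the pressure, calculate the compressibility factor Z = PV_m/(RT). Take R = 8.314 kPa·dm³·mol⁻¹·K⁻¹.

Z ≈ 1.247

P = RT/(V_m − b) − a/V_m² = (8.314)(249)/(0.1006 − 0.02679) − 24.09/(0.1006)²
  = 2070.2/0.073810 − 2380.4 = 28048 − 2380.4 = 25668 kPa
Z = PV_m/(RT) = (25668)(0.1006)/((8.314)(249)) = 2582.2/2070.2 = 1.247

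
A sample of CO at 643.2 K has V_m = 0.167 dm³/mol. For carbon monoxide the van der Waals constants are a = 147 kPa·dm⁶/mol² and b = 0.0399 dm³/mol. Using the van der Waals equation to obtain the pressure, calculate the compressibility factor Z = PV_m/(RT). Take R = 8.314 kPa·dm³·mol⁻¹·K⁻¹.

Z ≈ 1.149

P = RT/(V_m − b) − a/V_m² = (8.314)(643.2)/(0.167 − 0.0399) − 147/(0.167)²
  = 5347.6/0.12710 − 5270.9 = 42074 − 5270.9 = 36803 kPa
Z = PV_m/(RT) = (36803)(0.167)/((8.314)(643.2)) = 6146.1/5347.6 = 1.149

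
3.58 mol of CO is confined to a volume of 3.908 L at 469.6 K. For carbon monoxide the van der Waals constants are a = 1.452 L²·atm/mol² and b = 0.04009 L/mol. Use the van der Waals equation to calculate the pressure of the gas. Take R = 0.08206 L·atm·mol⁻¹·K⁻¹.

P = nRT/(V − nb) − a n²/V²
nRT/(V − nb) = (3.58)(0.08206)(469.6)/(3.908 − 3.58×0.04009) = 137.96/3.7645 = 36.648 atm
a n²/V² = (1.452)(3.58)²/(3.908)² = 1.2185 atm
P = 36.648 − 1.2185 = 35.43 atm

P ≈ 35.43 atm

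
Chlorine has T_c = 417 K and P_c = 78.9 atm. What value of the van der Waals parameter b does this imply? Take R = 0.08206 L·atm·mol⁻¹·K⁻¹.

From T_c = 8a/(27Rb) and P_c = a/(27b²): b = R T_c/(8 P_c).
b = (0.08206)(417)/(8×78.9) = 34.219/631.20 = 0.05421 L/mol

b ≈ 0.05421 L/mol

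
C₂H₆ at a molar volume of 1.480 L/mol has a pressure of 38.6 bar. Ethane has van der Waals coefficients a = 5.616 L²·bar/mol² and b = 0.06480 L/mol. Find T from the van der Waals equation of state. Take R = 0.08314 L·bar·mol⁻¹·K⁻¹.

T ≈ 700.7 K

T = (P + a/V_m²)(V_m − b)/R
P + a/V_m² = 38.6 + 5.616/(1.480)² = 41.164 bar
V_m − b = 1.480 − 0.06480 = 1.4152 L/mol
T = (41.164)(1.4152)/0.08314 = 700.7 K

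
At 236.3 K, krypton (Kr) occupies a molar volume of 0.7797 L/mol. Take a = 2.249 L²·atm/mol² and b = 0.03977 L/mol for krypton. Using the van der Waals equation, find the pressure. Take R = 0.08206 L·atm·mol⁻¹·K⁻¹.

P = RT/(V_m − b) − a/V_m²
RT/(V_m − b) = (0.08206)(236.3)/(0.7797 − 0.03977) = 19.391/0.73993 = 26.207 atm
a/V_m² = 2.249/(0.7797)² = 3.6994 atm
P = 26.207 − 3.6994 = 22.51 atm

P ≈ 22.51 atm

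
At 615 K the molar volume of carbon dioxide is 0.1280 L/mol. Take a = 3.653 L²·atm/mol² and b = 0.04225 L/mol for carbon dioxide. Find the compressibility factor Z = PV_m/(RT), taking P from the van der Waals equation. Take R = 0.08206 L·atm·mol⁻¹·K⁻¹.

Z ≈ 0.9272

P = RT/(V_m − b) − a/V_m² = (0.08206)(615)/(0.1280 − 0.04225) − 3.653/(0.1280)²
  = 50.467/0.085750 − 222.96 = 588.54 − 222.96 = 365.58 atm
Z = PV_m/(RT) = (365.58)(0.1280)/((0.08206)(615)) = 46.794/50.467 = 0.9272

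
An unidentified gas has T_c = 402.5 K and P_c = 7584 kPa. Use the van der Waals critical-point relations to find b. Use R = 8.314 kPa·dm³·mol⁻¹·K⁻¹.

b ≈ 0.05516 dm³/mol

From T_c = 8a/(27Rb) and P_c = a/(27b²): b = R T_c/(8 P_c).
b = (8.314)(402.5)/(8×7584) = 3346.4/60672 = 0.05516 dm³/mol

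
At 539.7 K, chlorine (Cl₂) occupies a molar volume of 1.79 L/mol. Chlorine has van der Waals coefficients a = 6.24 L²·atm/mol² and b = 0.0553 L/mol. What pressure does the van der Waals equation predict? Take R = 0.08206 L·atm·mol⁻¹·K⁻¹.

P = RT/(V_m − b) − a/V_m²
RT/(V_m − b) = (0.08206)(539.7)/(1.79 − 0.0553) = 44.288/1.7347 = 25.531 atm
a/V_m² = 6.24/(1.79)² = 1.9475 atm
P = 25.531 − 1.9475 = 23.58 atm

P ≈ 23.58 atm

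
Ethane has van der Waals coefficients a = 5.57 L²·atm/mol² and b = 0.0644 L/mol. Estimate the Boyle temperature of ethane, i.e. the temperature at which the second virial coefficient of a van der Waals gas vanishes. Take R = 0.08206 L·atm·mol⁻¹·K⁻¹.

T_B ≈ 1054 K

For a van der Waals gas the second virial coefficient B₂ = b − a/(RT) vanishes at T_B = a/(Rb).
T_B = 5.57/(0.08206×0.0644) = 5.57/0.0052847 = 1054 K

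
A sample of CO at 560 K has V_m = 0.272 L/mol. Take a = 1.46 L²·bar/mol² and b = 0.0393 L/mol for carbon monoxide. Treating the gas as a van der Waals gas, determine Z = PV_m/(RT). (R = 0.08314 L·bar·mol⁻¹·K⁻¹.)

Z ≈ 1.054

P = RT/(V_m − b) − a/V_m² = (0.08314)(560)/(0.272 − 0.0393) − 1.46/(0.272)²
  = 46.558/0.23270 − 19.734 = 200.08 − 19.734 = 180.35 bar
Z = PV_m/(RT) = (180.35)(0.272)/((0.08314)(560)) = 49.055/46.558 = 1.054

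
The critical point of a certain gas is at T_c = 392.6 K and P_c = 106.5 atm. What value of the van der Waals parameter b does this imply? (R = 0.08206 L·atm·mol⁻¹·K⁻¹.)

b ≈ 0.03781 L/mol

From T_c = 8a/(27Rb) and P_c = a/(27b²): b = R T_c/(8 P_c).
b = (0.08206)(392.6)/(8×106.5) = 32.217/852.00 = 0.03781 L/mol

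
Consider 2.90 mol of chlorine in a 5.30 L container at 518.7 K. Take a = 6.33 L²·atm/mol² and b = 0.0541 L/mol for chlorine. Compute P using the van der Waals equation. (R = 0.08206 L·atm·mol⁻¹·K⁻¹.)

P = nRT/(V − nb) − a n²/V²
nRT/(V − nb) = (2.90)(0.08206)(518.7)/(5.30 − 2.90×0.0541) = 123.44/5.1431 = 24.001 atm
a n²/V² = (6.33)(2.90)²/(5.30)² = 1.8952 atm
P = 24.001 − 1.8952 = 22.11 atm

P ≈ 22.11 atm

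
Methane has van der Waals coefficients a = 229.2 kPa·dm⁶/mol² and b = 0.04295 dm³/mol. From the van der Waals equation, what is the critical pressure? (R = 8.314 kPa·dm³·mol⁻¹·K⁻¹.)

For a van der Waals gas, P_c = a/(27b²).
P_c = 229.2/(27×(0.04295)²) = 229.2/0.049807 = 4602 kPa

P_c ≈ 4602 kPa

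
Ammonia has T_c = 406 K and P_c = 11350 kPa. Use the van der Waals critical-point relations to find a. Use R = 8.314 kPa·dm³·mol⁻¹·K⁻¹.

a ≈ 423.5 kPa·dm⁶/mol²

From T_c = 8a/(27Rb) and P_c = a/(27b²): a = 27 R² T_c²/(64 P_c).
a = 27×(8.314)²×(406)²/(64×11350) = 307635090/726400 = 423.5 kPa·dm⁶/mol²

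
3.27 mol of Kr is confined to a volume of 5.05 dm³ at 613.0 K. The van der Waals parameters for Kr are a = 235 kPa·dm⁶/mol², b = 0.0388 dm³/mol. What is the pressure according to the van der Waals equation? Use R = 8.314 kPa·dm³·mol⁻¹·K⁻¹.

P ≈ 3287 kPa

P = nRT/(V − nb) − a n²/V²
nRT/(V − nb) = (3.27)(8.314)(613.0)/(5.05 − 3.27×0.0388) = 16665/4.9231 = 3385.1 kPa
a n²/V² = (235)(3.27)²/(5.05)² = 98.533 kPa
P = 3385.1 − 98.533 = 3287 kPa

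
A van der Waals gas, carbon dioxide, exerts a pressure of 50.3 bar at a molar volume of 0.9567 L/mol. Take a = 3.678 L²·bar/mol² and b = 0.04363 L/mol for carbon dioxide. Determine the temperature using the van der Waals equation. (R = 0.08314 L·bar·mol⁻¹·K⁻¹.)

T = (P + a/V_m²)(V_m − b)/R
P + a/V_m² = 50.3 + 3.678/(0.9567)² = 54.318 bar
V_m − b = 0.9567 − 0.04363 = 0.91307 L/mol
T = (54.318)(0.91307)/0.08314 = 596.5 K

T ≈ 596.5 K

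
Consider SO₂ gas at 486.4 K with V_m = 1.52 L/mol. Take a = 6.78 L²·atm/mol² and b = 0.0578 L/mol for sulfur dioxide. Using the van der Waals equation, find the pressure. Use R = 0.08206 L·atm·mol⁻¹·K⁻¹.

P ≈ 24.36 atm

P = RT/(V_m − b) − a/V_m²
RT/(V_m − b) = (0.08206)(486.4)/(1.52 − 0.0578) = 39.914/1.4622 = 27.297 atm
a/V_m² = 6.78/(1.52)² = 2.9346 atm
P = 27.297 − 2.9346 = 24.36 atm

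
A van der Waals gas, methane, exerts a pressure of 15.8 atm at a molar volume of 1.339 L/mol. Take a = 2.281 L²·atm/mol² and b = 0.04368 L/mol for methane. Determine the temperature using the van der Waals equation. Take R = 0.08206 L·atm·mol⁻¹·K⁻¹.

T = (P + a/V_m²)(V_m − b)/R
P + a/V_m² = 15.8 + 2.281/(1.339)² = 17.072 atm
V_m − b = 1.339 − 0.04368 = 1.2953 L/mol
T = (17.072)(1.2953)/0.08206 = 269.5 K

T ≈ 269.5 K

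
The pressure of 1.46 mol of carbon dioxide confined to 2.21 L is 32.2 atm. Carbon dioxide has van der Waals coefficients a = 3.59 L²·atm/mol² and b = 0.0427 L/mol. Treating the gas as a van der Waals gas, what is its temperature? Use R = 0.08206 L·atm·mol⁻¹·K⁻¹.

T ≈ 605.3 K

T = (P + a n²/V²)(V − nb)/(nR)
P + a n²/V² = 32.2 + (3.59)(1.46)²/(2.21)² = 33.767 atm
V − nb = 2.21 − (1.46)(0.0427) = 2.1477 L
T = (33.767)(2.1477)/((1.46)(0.08206)) = 605.3 K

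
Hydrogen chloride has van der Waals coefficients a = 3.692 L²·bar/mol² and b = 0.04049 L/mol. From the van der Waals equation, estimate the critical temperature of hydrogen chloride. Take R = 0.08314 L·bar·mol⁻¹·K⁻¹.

For a van der Waals gas, T_c = 8a/(27Rb).
T_c = 8×3.692/(27×0.08314×0.04049) = 29.536/0.090891 = 325.0 K

T_c ≈ 325.0 K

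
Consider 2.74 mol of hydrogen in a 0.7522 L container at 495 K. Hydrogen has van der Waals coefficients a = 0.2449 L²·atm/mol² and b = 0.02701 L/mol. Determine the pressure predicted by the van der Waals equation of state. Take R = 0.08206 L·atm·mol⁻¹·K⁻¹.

P = nRT/(V − nb) − a n²/V²
nRT/(V − nb) = (2.74)(0.08206)(495)/(0.7522 − 2.74×0.02701) = 111.30/0.67819 = 164.11 atm
a n²/V² = (0.2449)(2.74)²/(0.7522)² = 3.2496 atm
P = 164.11 − 3.2496 = 160.9 atm

P ≈ 160.9 atm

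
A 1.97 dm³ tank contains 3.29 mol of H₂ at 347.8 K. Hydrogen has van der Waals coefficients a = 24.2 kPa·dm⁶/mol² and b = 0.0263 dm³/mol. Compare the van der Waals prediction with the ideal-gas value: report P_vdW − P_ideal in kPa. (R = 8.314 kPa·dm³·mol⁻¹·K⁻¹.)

ΔP ≈ 154.4 kPa

Ideal: P_ideal = nRT/V = (3.29)(8.314)(347.8)/1.97 = 4829.13 kPa
vdW: P = nRT/(V − nb) − a n²/V² = 9513.39/1.88347 − 261.943/3.88090 = 5050.99 − 67.4954 = 4983.49 kPa
ΔP = 4983.49 − 4829.13 = 154.4 kPa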